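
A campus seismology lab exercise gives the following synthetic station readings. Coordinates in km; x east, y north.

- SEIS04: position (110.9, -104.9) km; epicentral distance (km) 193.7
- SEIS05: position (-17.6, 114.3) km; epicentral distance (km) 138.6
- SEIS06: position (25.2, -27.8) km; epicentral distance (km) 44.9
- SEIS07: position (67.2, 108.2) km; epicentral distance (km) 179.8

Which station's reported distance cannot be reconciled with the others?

Solve using three stations at a time. Using SEIS04, SEIS05, SEIS07 (subtract circle equations pairwise → linear system) gives (x, y) ≈ (-61.8, -17.1).
Distances from that point to each station vs reported:
  SEIS04: calculated 193.7 vs reported 193.7 → residual 0.0 km
  SEIS05: calculated 138.6 vs reported 138.6 → residual 0.0 km
  SEIS06: calculated 87.6 vs reported 44.9 → residual 42.7 km
  SEIS07: calculated 179.8 vs reported 179.8 → residual 0.0 km
SEIS04, SEIS05, SEIS07 are mutually consistent (residuals ≈ 0); SEIS06 is off by 42.7 km.

SEIS06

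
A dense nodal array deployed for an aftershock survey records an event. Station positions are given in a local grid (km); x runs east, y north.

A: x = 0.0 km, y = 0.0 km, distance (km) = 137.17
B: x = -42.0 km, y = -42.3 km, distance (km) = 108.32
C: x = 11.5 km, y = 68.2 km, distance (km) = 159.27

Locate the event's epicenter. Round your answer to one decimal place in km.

(-136.8, 10.1)

Circle about each station: x² + y² = 137.17²; (x + 42.0)² + (y + 42.3)² = 108.32²; (x − 11.5)² + (y − 68.2)² = 159.27².
Subtracting pairs of circle equations eliminates x²+y² and gives linear equations (the radical axes):
-84.0 x − 84.6 y = 10635.68
23.0 x + 136.4 y = -1767.83
Solving the 2×2 system: x ≈ -136.8, y ≈ 10.1 km.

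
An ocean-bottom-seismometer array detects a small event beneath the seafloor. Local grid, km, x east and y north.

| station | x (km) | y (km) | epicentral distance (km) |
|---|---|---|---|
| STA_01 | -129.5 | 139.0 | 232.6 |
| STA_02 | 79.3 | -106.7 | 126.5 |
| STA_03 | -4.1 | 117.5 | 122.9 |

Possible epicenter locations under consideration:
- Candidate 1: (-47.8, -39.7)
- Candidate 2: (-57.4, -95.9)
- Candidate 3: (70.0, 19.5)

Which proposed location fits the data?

For each candidate, compare |candidate − station| to the reported distance:
Candidate 1: residuals STA_01 36.1, STA_02 17.2, STA_03 40.3 → max 40.3 km
Candidate 2: residuals STA_01 13.1, STA_02 10.6, STA_03 97.1 → max 97.1 km
Candidate 3: residuals STA_01 0.0, STA_02 0.0, STA_03 0.0 → max 0.0 km
Only Candidate 3 has all residuals ≈ 0.

Candidate 3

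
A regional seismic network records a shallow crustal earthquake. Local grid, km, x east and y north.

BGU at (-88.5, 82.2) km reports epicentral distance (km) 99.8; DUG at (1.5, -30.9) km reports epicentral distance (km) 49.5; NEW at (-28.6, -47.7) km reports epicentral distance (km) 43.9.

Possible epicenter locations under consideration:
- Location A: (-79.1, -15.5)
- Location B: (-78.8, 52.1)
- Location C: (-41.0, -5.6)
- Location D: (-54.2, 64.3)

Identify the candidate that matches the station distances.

For each candidate, compare |candidate − station| to the reported distance:
Location A: residuals BGU 1.6, DUG 32.6, NEW 16.0 → max 32.6 km
Location B: residuals BGU 68.2, DUG 66.0, NEW 67.8 → max 68.2 km
Location C: residuals BGU 0.0, DUG 0.0, NEW 0.0 → max 0.0 km
Location D: residuals BGU 61.1, DUG 60.8, NEW 71.0 → max 71.0 km
Only Location C has all residuals ≈ 0.

Location C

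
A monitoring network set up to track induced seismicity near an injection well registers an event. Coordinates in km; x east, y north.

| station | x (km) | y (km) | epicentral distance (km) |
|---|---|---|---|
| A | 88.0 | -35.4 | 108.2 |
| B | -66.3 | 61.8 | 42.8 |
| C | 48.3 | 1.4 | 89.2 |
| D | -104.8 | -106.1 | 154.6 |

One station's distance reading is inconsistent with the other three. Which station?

A

Solve using three stations at a time. Using B, C, D (subtract circle equations pairwise → linear system) gives (x, y) ≈ (-35.5, 32.1).
Distances from that point to each station vs reported:
  A: calculated 140.7 vs reported 108.2 → residual 32.5 km
  B: calculated 42.8 vs reported 42.8 → residual 0.0 km
  C: calculated 89.2 vs reported 89.2 → residual 0.0 km
  D: calculated 154.6 vs reported 154.6 → residual 0.0 km
B, C, D are mutually consistent (residuals ≈ 0); A is off by 32.5 km.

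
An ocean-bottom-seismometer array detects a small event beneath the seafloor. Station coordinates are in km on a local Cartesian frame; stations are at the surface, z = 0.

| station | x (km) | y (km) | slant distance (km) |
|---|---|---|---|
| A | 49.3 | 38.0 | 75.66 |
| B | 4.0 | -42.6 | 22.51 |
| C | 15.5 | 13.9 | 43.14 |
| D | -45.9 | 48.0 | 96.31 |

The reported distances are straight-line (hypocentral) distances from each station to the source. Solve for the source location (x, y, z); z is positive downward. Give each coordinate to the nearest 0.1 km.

x ≈ 13.0 km, y ≈ -27.0 km, depth ≈ 13.5 km

Each station gives a sphere (x−x_i)² + (y−y_i)² + z² = d_i² (stations at z=0).
Subtracting the A sphere from B and C: z² cancels, leaving linear equations in x and y:
-90.6 x − 161.2 y = 3174.01
-67.6 x − 48.2 y = 422.35
Solving: x ≈ 13.002, y ≈ -26.997 km (keep extra digits for the depth step; rounded: 13.0, -27.0).
Then from the A sphere: z² = 75.66² − (x − 49.3)² − (y − 38.0)² with x = 13.002, y = -26.997, so z ≈ 13.501 ≈ 13.5 km.
Check against D (with the unrounded solution): distance 96.31 ≈ 96.31 km. ✓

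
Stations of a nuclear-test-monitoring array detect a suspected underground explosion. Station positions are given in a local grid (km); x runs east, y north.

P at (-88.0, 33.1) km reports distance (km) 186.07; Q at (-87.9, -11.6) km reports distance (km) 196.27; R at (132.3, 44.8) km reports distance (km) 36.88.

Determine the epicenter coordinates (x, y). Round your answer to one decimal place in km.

Circle about each station: (x + 88.0)² + (y − 33.1)² = 186.07²; (x + 87.9)² + (y + 11.6)² = 196.27²; (x − 132.3)² + (y − 44.8)² = 36.88².
Subtracting the P equation from the Q and R equations removes the quadratic terms:
0.2 x − 89.4 y = -4878.51
440.6 x + 23.4 y = 43932.63
Solving the 2×2 system: x ≈ 96.8, y ≈ 54.8 km.

x ≈ 96.8 km, y ≈ 54.8 km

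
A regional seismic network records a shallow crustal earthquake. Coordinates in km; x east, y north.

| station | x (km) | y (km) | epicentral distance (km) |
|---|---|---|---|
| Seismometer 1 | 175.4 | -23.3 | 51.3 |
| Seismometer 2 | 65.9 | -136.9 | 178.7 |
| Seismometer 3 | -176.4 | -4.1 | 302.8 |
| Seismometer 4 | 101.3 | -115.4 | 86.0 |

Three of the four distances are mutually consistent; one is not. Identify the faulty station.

Seismometer 2

Solve using three stations at a time. Using Seismometer 1, Seismometer 3, Seismometer 4 (subtract circle equations pairwise → linear system) gives (x, y) ≈ (125.0, -32.8).
Distances from that point to each station vs reported:
  Seismometer 1: calculated 51.3 vs reported 51.3 → residual 0.0 km
  Seismometer 2: calculated 119.7 vs reported 178.7 → residual 59.0 km
  Seismometer 3: calculated 302.8 vs reported 302.8 → residual 0.0 km
  Seismometer 4: calculated 86.0 vs reported 86.0 → residual 0.0 km
Seismometer 1, Seismometer 3, Seismometer 4 are mutually consistent (residuals ≈ 0); Seismometer 2 is off by 59.0 km.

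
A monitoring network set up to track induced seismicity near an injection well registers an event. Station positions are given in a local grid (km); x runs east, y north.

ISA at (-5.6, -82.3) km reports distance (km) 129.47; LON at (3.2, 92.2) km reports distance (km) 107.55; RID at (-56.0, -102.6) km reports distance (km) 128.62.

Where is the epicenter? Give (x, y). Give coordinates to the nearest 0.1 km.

x ≈ -79.8 km, y ≈ 23.8 km

Circle about each station: (x + 5.6)² + (y + 82.3)² = 129.47²; (x − 3.2)² + (y − 92.2)² = 107.55²; (x + 56.0)² + (y + 102.6)² = 128.62².
Subtracting pairs of circle equations eliminates x²+y² and gives linear equations (the radical axes):
17.6 x + 349.0 y = 6901.91
-100.8 x − 40.6 y = 7077.49
Solving the 2×2 system: x ≈ -79.8, y ≈ 23.8 km.
Check against ISA (with the unrounded x, y): √((x + 5.6)²+(y + 82.3)²) = 129.47 ≈ 129.47 km. ✓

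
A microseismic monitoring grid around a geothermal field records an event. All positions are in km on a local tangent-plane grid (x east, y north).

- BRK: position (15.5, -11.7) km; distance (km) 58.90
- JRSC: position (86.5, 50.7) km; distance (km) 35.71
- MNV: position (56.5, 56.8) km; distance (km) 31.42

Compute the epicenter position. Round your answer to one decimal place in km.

x ≈ 61.0 km, y ≈ 25.7 km

Circle about each station: (x − 15.5)² + (y + 11.7)² = 58.90²; (x − 86.5)² + (y − 50.7)² = 35.71²; (x − 56.5)² + (y − 56.8)² = 31.42².
Subtracting pairs of circle equations eliminates x²+y² and gives linear equations (the radical axes):
142.0 x + 124.8 y = 11869.61
82.0 x + 137.0 y = 8523.34
Solving the 2×2 system: x ≈ 61.0, y ≈ 25.7 km.
Check against BRK (with the unrounded x, y): √((x − 15.5)²+(y + 11.7)²) = 58.90 ≈ 58.90 km. ✓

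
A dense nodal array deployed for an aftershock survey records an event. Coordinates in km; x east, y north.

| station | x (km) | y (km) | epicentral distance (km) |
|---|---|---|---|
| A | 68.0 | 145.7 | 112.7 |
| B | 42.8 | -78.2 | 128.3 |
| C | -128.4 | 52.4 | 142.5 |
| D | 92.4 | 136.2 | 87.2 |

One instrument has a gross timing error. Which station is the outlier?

Solve using three stations at a time. Using A, B, C (subtract circle equations pairwise → linear system) gives (x, y) ≈ (14.0, 46.8).
Distances from that point to each station vs reported:
  A: calculated 112.7 vs reported 112.7 → residual 0.0 km
  B: calculated 128.3 vs reported 128.3 → residual 0.0 km
  C: calculated 142.5 vs reported 142.5 → residual 0.0 km
  D: calculated 118.9 vs reported 87.2 → residual 31.7 km
A, B, C are mutually consistent (residuals ≈ 0); D is off by 31.7 km.

D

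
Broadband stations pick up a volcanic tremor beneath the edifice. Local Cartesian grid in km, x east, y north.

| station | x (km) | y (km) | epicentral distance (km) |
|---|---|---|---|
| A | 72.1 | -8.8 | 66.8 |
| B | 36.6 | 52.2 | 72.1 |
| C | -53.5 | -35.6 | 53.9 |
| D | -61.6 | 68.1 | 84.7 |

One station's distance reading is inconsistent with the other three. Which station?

A

Solve using three stations at a time. Using B, C, D (subtract circle equations pairwise → linear system) gives (x, y) ≈ (-12.3, -0.8).
Distances from that point to each station vs reported:
  A: calculated 84.8 vs reported 66.8 → residual 18.0 km
  B: calculated 72.1 vs reported 72.1 → residual 0.0 km
  C: calculated 53.9 vs reported 53.9 → residual 0.0 km
  D: calculated 84.7 vs reported 84.7 → residual 0.0 km
B, C, D are mutually consistent (residuals ≈ 0); A is off by 18.0 km.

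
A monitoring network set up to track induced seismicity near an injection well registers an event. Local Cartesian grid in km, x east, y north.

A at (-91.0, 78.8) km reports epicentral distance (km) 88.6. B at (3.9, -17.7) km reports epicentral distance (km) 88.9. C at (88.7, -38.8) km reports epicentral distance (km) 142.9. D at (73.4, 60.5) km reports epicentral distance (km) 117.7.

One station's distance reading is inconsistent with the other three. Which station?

D

Solve using three stations at a time. Using A, B, C (subtract circle equations pairwise → linear system) gives (x, y) ≈ (-2.8, 70.9).
Distances from that point to each station vs reported:
  A: calculated 88.5 vs reported 88.6 → residual 0.1 km
  B: calculated 88.8 vs reported 88.9 → residual 0.1 km
  C: calculated 142.8 vs reported 142.9 → residual 0.1 km
  D: calculated 76.9 vs reported 117.7 → residual 40.8 km
A, B, C are mutually consistent (residuals ≈ 0); D is off by 40.8 km.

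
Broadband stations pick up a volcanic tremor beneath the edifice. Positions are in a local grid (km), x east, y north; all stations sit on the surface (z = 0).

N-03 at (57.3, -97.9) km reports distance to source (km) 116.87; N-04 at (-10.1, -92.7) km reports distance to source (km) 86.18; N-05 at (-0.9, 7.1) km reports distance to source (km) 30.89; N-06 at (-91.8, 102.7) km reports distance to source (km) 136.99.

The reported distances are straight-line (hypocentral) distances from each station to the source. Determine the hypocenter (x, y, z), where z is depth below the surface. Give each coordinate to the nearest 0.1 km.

(-16.0, -9.4, 21.3)

Each station gives a sphere (x−x_i)² + (y−y_i)² + z² = d_i² (stations at z=0).
Subtracting the N-03 sphere from N-04 and N-05: z² cancels, leaving linear equations in x and y:
-134.8 x + 10.4 y = 2059.20
-116.4 x + 210.0 y = -112.08
Solving: x ≈ -16.001, y ≈ -9.403 km (keep extra digits for the depth step; rounded: -16.0, -9.4).
Then from the N-03 sphere: z² = 116.87² − (x − 57.3)² − (y + 97.9)² with x = -16.001, y = -9.403, so z ≈ 21.304 ≈ 21.3 km.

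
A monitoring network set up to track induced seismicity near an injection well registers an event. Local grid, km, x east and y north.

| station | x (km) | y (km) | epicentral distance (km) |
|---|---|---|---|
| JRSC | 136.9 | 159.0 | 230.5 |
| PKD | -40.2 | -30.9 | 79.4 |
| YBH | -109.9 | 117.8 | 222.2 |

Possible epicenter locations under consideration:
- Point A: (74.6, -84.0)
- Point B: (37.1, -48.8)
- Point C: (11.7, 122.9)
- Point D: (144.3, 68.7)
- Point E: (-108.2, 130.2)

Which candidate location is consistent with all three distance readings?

For each candidate, compare |candidate − station| to the reported distance:
Point A: residuals JRSC 20.4, PKD 47.1, YBH 51.2 → max 51.2 km
Point B: residuals JRSC 0.0, PKD 0.1, YBH 0.0 → max 0.1 km
Point C: residuals JRSC 100.2, PKD 82.9, YBH 100.5 → max 100.5 km
Point D: residuals JRSC 139.9, PKD 130.3, YBH 36.7 → max 139.9 km
Point E: residuals JRSC 16.3, PKD 95.5, YBH 209.7 → max 209.7 km
Only Point B has all residuals ≈ 0.

Point B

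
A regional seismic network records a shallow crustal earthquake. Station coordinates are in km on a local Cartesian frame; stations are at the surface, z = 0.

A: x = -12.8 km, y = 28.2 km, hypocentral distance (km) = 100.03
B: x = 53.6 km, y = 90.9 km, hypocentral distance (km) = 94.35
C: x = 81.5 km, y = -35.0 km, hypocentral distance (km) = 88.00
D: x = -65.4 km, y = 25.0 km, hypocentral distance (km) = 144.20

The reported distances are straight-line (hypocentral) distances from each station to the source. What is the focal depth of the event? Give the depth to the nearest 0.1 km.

Each station gives a sphere (x−x_i)² + (y−y_i)² + z² = d_i² (stations at z=0).
Subtracting the A sphere from B and C: z² cancels, leaving linear equations in x and y:
132.8 x + 125.4 y = 11280.77
188.6 x − 126.4 y = 9170.17
Solving: x ≈ 63.701, y ≈ 22.498 km (keep extra digits for the depth step; rounded: 63.7, 22.5).
Then from the A sphere: z² = 100.03² − (x + 12.8)² − (y − 28.2)² with x = 63.701, y = 22.498, so z ≈ 64.196 ≈ 64.2 km.

depth ≈ 64.2 km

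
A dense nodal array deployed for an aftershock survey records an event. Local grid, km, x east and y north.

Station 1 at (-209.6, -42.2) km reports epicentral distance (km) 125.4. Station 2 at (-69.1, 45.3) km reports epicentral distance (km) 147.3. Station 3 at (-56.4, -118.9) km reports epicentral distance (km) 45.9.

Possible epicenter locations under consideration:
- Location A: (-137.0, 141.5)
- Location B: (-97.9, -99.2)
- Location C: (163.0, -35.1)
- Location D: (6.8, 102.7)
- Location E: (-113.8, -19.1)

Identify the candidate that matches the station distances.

For each candidate, compare |candidate − station| to the reported distance:
Location A: residuals Station 1 72.1, Station 2 29.6, Station 3 226.7 → max 226.7 km
Location B: residuals Station 1 0.0, Station 2 0.0, Station 3 0.0 → max 0.0 km
Location C: residuals Station 1 247.3, Station 2 98.3, Station 3 189.0 → max 247.3 km
Location D: residuals Station 1 135.0, Station 2 52.1, Station 3 184.5 → max 184.5 km
Location E: residuals Station 1 26.9, Station 2 68.9, Station 3 69.2 → max 69.2 km
Only Location B has all residuals ≈ 0.

Location B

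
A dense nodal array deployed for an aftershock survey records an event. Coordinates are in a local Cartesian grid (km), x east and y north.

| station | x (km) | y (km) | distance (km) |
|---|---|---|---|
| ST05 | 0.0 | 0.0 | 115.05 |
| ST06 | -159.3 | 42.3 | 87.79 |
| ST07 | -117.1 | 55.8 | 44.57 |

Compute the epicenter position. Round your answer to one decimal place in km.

Circle about each station: x² + y² = 115.05²; (x + 159.3)² + (y − 42.3)² = 87.79²; (x + 117.1)² + (y − 55.8)² = 44.57².
Subtracting pairs of circle equations eliminates x²+y² and gives linear equations (the radical axes):
-318.6 x + 84.6 y = 32695.20
-234.2 x + 111.6 y = 28076.07
Solving the 2×2 system: x ≈ -80.9, y ≈ 81.8 km.

-80.9 km east, 81.8 km north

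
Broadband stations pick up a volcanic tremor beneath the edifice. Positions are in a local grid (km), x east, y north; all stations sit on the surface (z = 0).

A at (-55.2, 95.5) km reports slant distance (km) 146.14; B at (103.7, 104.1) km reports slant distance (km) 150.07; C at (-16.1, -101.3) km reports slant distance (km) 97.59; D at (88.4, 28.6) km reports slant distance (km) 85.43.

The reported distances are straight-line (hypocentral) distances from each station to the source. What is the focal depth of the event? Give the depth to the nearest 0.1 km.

Each station gives a sphere (x−x_i)² + (y−y_i)² + z² = d_i² (stations at z=0).
Subtracting the A sphere from B and C: z² cancels, leaving linear equations in x and y:
317.8 x + 17.2 y = 8259.10
78.2 x − 393.6 y = 10186.70
Solving: x ≈ 27.098, y ≈ -20.497 km (keep extra digits for the depth step; rounded: 27.1, -20.5).
Then from the A sphere: z² = 146.14² − (x + 55.2)² − (y − 95.5)² with x = 27.098, y = -20.497, so z ≈ 33.595 ≈ 33.6 km.

depth ≈ 33.6 km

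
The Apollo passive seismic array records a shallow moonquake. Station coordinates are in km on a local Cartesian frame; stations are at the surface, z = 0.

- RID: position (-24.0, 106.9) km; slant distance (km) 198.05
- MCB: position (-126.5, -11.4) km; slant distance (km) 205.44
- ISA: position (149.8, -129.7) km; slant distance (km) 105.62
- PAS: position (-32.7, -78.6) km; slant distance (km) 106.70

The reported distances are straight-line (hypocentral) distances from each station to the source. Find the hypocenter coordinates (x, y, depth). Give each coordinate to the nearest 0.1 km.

Each station gives a sphere (x−x_i)² + (y−y_i)² + z² = d_i² (stations at z=0).
Subtracting the RID sphere from MCB and ISA: z² cancels, leaving linear equations in x and y:
-205.0 x − 236.6 y = 1146.81
347.6 x − 473.2 y = 55326.74
Solving: x ≈ 70.001, y ≈ -65.499 km (keep extra digits for the depth step; rounded: 70.0, -65.5).
Then from the RID sphere: z² = 198.05² − (x + 24.0)² − (y − 106.9)² with x = 70.001, y = -65.499, so z ≈ 25.811 ≈ 25.8 km.
Check against PAS (with the unrounded solution): distance 106.70 ≈ 106.70 km. ✓

(70.0, -65.5, 25.8)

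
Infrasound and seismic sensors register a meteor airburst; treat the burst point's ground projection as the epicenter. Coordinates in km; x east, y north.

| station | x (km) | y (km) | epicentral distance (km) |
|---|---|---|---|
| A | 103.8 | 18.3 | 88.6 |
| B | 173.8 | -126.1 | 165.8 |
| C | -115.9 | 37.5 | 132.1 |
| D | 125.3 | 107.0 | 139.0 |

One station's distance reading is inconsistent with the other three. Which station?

Solve using three stations at a time. Using A, C, D (subtract circle equations pairwise → linear system) gives (x, y) ≈ (15.3, 22.0).
Distances from that point to each station vs reported:
  A: calculated 88.6 vs reported 88.6 → residual 0.0 km
  B: calculated 217.0 vs reported 165.8 → residual 51.2 km
  C: calculated 132.1 vs reported 132.1 → residual 0.0 km
  D: calculated 139.0 vs reported 139.0 → residual 0.0 km
A, C, D are mutually consistent (residuals ≈ 0); B is off by 51.2 km.

B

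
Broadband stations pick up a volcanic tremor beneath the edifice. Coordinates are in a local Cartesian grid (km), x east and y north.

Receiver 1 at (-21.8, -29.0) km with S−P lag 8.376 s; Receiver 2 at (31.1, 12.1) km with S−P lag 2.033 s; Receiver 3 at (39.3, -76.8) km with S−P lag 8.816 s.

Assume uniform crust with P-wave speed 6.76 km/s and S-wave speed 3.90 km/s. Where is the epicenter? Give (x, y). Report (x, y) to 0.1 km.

(48.0, 4.0)

Distance from S−P lag: d = Δt · v_P v_S / (v_P − v_S) = Δt · (6.76·3.90)/(6.76−3.90) ≈ 9.2182·Δt.
So d_Receiver 1 = 77.21, d_Receiver 2 = 18.74, d_Receiver 3 = 81.27 km.
Circle about each station: (x + 21.8)² + (y + 29.0)² = 77.21²; (x − 31.1)² + (y − 12.1)² = 18.74²; (x − 39.3)² + (y + 76.8)² = 81.27².
Subtracting the Receiver 1 equation from the Receiver 2 and Receiver 3 equations removes the quadratic terms:
105.8 x + 82.2 y = 5407.58
122.2 x − 95.6 y = 5483.06
Solving the 2×2 system: x ≈ 48.0, y ≈ 4.0 km.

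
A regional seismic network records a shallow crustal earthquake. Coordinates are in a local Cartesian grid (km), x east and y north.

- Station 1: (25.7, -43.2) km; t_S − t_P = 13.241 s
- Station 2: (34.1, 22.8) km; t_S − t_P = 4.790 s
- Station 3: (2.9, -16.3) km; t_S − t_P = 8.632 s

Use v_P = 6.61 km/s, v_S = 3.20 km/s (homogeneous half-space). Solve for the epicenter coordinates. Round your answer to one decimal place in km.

(8.0, 37.0)

Distance from S−P lag: d = Δt · v_P v_S / (v_P − v_S) = Δt · (6.61·3.20)/(6.61−3.20) ≈ 6.2029·Δt.
So d_Station 1 = 82.13, d_Station 2 = 29.71, d_Station 3 = 53.54 km.
Circle about each station: (x − 25.7)² + (y + 43.2)² = 82.13²; (x − 34.1)² + (y − 22.8)² = 29.71²; (x − 2.9)² + (y + 16.3)² = 53.54².
Subtracting pairs of circle equations eliminates x²+y² and gives linear equations (the radical axes):
16.8 x + 132.0 y = 5018.57
-45.6 x + 53.8 y = 1626.18
Solving the 2×2 system: x ≈ 8.0, y ≈ 37.0 km.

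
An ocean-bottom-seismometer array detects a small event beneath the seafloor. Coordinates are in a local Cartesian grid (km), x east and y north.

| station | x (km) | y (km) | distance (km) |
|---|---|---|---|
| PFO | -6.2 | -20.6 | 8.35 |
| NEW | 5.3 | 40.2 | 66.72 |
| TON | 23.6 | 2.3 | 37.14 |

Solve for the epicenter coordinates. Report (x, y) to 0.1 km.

Circle about each station: (x + 6.2)² + (y + 20.6)² = 8.35²; (x − 5.3)² + (y − 40.2)² = 66.72²; (x − 23.6)² + (y − 2.3)² = 37.14².
Subtracting the PFO equation from the NEW and TON equations removes the quadratic terms:
23.0 x + 121.6 y = -3200.51
59.6 x + 45.8 y = -1210.21
Solving the 2×2 system: x ≈ -0.1, y ≈ -26.3 km.

x ≈ -0.1 km, y ≈ -26.3 km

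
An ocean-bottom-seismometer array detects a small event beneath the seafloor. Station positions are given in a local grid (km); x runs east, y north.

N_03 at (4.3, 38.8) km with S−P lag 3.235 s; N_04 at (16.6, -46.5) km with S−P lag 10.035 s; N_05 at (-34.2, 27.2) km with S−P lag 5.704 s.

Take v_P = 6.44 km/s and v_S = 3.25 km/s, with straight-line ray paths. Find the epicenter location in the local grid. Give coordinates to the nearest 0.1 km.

(2.0, 17.7)

Distance from S−P lag: d = Δt · v_P v_S / (v_P − v_S) = Δt · (6.44·3.25)/(6.44−3.25) ≈ 6.5611·Δt.
So d_N_03 = 21.23, d_N_04 = 65.84, d_N_05 = 37.42 km.
Circle about each station: (x − 4.3)² + (y − 38.8)² = 21.23²; (x − 16.6)² + (y + 46.5)² = 65.84²; (x + 34.2)² + (y − 27.2)² = 37.42².
Subtracting the N_03 equation from the N_04 and N_05 equations removes the quadratic terms:
24.6 x − 170.6 y = -2970.31
-77.0 x − 23.2 y = -563.99
Solving the 2×2 system: x ≈ 2.0, y ≈ 17.7 km.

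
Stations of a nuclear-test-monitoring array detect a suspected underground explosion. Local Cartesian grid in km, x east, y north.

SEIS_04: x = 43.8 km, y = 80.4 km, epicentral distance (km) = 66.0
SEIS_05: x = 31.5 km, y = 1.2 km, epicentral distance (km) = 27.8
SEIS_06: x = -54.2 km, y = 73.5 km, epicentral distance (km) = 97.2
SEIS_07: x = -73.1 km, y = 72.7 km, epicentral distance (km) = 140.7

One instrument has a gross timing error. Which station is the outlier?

SEIS_06

Solve using three stations at a time. Using SEIS_04, SEIS_05, SEIS_07 (subtract circle equations pairwise → linear system) gives (x, y) ≈ (55.4, 15.4).
Distances from that point to each station vs reported:
  SEIS_04: calculated 66.0 vs reported 66.0 → residual 0.0 km
  SEIS_05: calculated 27.8 vs reported 27.8 → residual 0.0 km
  SEIS_06: calculated 124.1 vs reported 97.2 → residual 26.9 km
  SEIS_07: calculated 140.7 vs reported 140.7 → residual 0.0 km
SEIS_04, SEIS_05, SEIS_07 are mutually consistent (residuals ≈ 0); SEIS_06 is off by 26.9 km.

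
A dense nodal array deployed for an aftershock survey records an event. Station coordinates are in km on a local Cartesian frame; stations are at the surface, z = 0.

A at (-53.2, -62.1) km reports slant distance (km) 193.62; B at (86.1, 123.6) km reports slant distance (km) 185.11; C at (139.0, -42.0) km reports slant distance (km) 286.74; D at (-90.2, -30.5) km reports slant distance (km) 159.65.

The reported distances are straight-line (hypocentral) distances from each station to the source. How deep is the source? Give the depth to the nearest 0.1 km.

Each station gives a sphere (x−x_i)² + (y−y_i)² + z² = d_i² (stations at z=0).
Subtracting the A sphere from B and C: z² cancels, leaving linear equations in x and y:
278.6 x + 371.4 y = 19226.51
384.4 x + 40.2 y = -30332.77
Solving: x ≈ -91.501, y ≈ 120.406 km (keep extra digits for the depth step; rounded: -91.5, 120.4).
Then from the A sphere: z² = 193.62² − (x + 53.2)² − (y + 62.1)² with x = -91.501, y = 120.406, so z ≈ 52.089 ≈ 52.1 km.
Check against D (with the unrounded solution): distance 159.65 ≈ 159.65 km. ✓

depth ≈ 52.1 km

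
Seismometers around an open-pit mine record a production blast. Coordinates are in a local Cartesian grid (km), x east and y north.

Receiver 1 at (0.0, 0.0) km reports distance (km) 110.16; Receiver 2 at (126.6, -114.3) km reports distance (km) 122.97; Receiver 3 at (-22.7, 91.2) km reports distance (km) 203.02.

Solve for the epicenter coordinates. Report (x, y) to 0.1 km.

Circle about each station: x² + y² = 110.16²; (x − 126.6)² + (y + 114.3)² = 122.97²; (x + 22.7)² + (y − 91.2)² = 203.02².
Subtracting the Receiver 1 equation from the Receiver 2 and Receiver 3 equations removes the quadratic terms:
253.2 x − 228.6 y = 26105.65
-45.4 x + 182.4 y = -20249.16
Solving the 2×2 system: x ≈ 3.7, y ≈ -110.1 km.
Check against Receiver 1 (with the unrounded x, y): √(x²+y²) = 110.15 ≈ 110.16 km. ✓

(3.7, -110.1)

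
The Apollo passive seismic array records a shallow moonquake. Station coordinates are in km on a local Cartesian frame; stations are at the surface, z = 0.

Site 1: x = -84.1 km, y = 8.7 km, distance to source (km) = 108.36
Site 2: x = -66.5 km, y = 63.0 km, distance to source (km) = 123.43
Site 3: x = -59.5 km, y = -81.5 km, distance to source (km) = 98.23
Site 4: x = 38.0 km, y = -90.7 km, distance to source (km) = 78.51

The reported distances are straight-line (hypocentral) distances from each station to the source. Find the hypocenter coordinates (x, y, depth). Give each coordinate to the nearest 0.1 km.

(12.9, -24.9, 34.7)

Each station gives a sphere (x−x_i)² + (y−y_i)² + z² = d_i² (stations at z=0).
Subtracting the Site 1 sphere from Site 2 and Site 3: z² cancels, leaving linear equations in x and y:
35.2 x + 108.6 y = -2250.33
49.2 x − 180.4 y = 5126.76
Solving: x ≈ 12.897, y ≈ -24.901 km (keep extra digits for the depth step; rounded: 12.9, -24.9).
Then from the Site 1 sphere: z² = 108.36² − (x + 84.1)² − (y − 8.7)² with x = 12.897, y = -24.901, so z ≈ 34.705 ≈ 34.7 km.
Check against Site 4 (with the unrounded solution): distance 78.51 ≈ 78.51 km. ✓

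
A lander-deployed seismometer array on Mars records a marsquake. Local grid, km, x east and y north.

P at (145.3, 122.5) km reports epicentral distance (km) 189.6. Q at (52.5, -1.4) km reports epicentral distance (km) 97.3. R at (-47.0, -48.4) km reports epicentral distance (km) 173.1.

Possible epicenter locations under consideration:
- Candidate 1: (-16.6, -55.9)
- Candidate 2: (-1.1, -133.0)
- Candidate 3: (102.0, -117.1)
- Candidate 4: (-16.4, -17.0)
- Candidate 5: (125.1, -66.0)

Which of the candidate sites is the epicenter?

Candidate 5

For each candidate, compare |candidate − station| to the reported distance:
Candidate 1: residuals P 51.3, Q 9.3, R 141.8 → max 141.8 km
Candidate 2: residuals P 104.9, Q 44.8, R 76.9 → max 104.9 km
Candidate 3: residuals P 53.9, Q 28.5, R 9.0 → max 53.9 km
Candidate 4: residuals P 24.0, Q 26.7, R 129.3 → max 129.3 km
Candidate 5: residuals P 0.0, Q 0.1, R 0.1 → max 0.1 km
Only Candidate 5 has all residuals ≈ 0.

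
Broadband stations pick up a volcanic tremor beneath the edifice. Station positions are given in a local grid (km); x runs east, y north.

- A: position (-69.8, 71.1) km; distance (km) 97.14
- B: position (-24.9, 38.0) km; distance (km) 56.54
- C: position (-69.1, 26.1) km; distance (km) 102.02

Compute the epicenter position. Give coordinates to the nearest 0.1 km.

x ≈ 26.8 km, y ≈ 60.9 km

Circle about each station: (x + 69.8)² + (y − 71.1)² = 97.14²; (x + 24.9)² + (y − 38.0)² = 56.54²; (x + 69.1)² + (y − 26.1)² = 102.02².
Subtracting pairs of circle equations eliminates x²+y² and gives linear equations (the radical axes):
89.8 x − 66.2 y = -1623.83
1.4 x − 90.0 y = -5443.13
Solving the 2×2 system: x ≈ 26.8, y ≈ 60.9 km.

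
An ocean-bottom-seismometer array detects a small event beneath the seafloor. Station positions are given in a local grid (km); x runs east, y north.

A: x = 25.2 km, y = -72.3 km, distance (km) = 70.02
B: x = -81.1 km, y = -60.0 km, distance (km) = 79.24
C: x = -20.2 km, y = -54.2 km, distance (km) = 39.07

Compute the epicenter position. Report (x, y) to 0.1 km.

(-15.6, -15.4)

Circle about each station: (x − 25.2)² + (y + 72.3)² = 70.02²; (x + 81.1)² + (y + 60.0)² = 79.24²; (x + 20.2)² + (y + 54.2)² = 39.07².
Subtracting pairs of circle equations eliminates x²+y² and gives linear equations (the radical axes):
-212.6 x + 24.6 y = 2938.70
-90.8 x + 36.2 y = 859.69
Solving the 2×2 system: x ≈ -15.6, y ≈ -15.4 km.
Check against A (with the unrounded x, y): √((x − 25.2)²+(y + 72.3)²) = 70.03 ≈ 70.02 km. ✓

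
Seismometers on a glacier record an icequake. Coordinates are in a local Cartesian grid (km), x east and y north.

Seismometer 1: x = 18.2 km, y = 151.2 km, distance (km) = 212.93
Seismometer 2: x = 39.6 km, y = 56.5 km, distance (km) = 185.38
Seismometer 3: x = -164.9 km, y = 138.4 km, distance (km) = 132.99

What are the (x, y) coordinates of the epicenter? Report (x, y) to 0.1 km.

Circle about each station: (x − 18.2)² + (y − 151.2)² = 212.93²; (x − 39.6)² + (y − 56.5)² = 185.38²; (x + 164.9)² + (y − 138.4)² = 132.99².
Subtracting the Seismometer 1 equation from the Seismometer 2 and Seismometer 3 equations removes the quadratic terms:
42.8 x − 189.4 y = -7458.83
-366.2 x − 25.6 y = 50806.73
Solving the 2×2 system: x ≈ -139.3, y ≈ 7.9 km.

x ≈ -139.3 km, y ≈ 7.9 km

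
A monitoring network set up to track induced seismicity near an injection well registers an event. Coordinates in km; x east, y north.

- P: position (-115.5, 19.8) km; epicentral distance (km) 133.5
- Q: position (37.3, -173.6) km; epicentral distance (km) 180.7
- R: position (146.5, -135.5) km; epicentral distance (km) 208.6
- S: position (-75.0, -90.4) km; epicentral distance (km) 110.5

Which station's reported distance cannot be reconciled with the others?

P

Solve using three stations at a time. Using Q, R, S (subtract circle equations pairwise → linear system) gives (x, y) ≈ (-11.9, 0.3).
Distances from that point to each station vs reported:
  P: calculated 105.5 vs reported 133.5 → residual 28.0 km
  Q: calculated 180.7 vs reported 180.7 → residual 0.0 km
  R: calculated 208.6 vs reported 208.6 → residual 0.0 km
  S: calculated 110.5 vs reported 110.5 → residual 0.0 km
Q, R, S are mutually consistent (residuals ≈ 0); P is off by 28.0 km.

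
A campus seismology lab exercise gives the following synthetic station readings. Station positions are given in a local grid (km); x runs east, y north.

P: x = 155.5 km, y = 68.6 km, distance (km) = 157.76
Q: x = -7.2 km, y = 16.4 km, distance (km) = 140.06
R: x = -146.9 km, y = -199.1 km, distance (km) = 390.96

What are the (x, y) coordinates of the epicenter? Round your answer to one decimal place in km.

22.4 km east, 153.3 km north

Circle about each station: (x − 155.5)² + (y − 68.6)² = 157.76²; (x + 7.2)² + (y − 16.4)² = 140.06²; (x + 146.9)² + (y + 199.1)² = 390.96².
Subtracting the P equation from the Q and R equations removes the quadratic terms:
-325.4 x − 104.4 y = -23294.00
-604.8 x − 535.4 y = -95627.29
Solving the 2×2 system: x ≈ 22.4, y ≈ 153.3 km.
Check against P (with the unrounded x, y): √((x − 155.5)²+(y − 68.6)²) = 157.77 ≈ 157.76 km. ✓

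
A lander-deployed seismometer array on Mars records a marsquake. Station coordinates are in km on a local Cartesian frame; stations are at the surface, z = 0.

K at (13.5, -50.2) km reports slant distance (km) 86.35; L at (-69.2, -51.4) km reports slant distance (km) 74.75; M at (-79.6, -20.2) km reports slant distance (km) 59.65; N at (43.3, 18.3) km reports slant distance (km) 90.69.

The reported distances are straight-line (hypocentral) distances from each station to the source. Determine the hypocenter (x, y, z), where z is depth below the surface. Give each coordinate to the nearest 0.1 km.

x ≈ -40.0 km, y ≈ 8.2 km, depth ≈ 34.4 km

Each station gives a sphere (x−x_i)² + (y−y_i)² + z² = d_i² (stations at z=0).
Subtracting the K sphere from L and M: z² cancels, leaving linear equations in x and y:
-165.4 x − 2.4 y = 6597.07
-186.2 x + 60.0 y = 7940.11
Solving: x ≈ -40.004, y ≈ 8.188 km (keep extra digits for the depth step; rounded: -40.0, 8.2).
Then from the K sphere: z² = 86.35² − (x − 13.5)² − (y + 50.2)² with x = -40.004, y = 8.188, so z ≈ 34.416 ≈ 34.4 km.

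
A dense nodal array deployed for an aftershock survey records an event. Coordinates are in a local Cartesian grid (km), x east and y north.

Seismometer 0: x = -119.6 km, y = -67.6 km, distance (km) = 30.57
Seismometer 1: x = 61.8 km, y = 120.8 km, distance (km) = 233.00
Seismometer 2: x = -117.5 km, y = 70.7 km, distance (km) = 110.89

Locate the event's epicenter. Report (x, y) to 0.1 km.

(-107.1, -39.7)

Circle about each station: (x + 119.6)² + (y + 67.6)² = 30.57²; (x − 61.8)² + (y − 120.8)² = 233.00²; (x + 117.5)² + (y − 70.7)² = 110.89².
Subtracting the Seismometer 0 equation from the Seismometer 1 and Seismometer 2 equations removes the quadratic terms:
362.8 x + 376.8 y = -53816.52
4.2 x + 276.6 y = -11431.25
Solving the 2×2 system: x ≈ -107.1, y ≈ -39.7 km.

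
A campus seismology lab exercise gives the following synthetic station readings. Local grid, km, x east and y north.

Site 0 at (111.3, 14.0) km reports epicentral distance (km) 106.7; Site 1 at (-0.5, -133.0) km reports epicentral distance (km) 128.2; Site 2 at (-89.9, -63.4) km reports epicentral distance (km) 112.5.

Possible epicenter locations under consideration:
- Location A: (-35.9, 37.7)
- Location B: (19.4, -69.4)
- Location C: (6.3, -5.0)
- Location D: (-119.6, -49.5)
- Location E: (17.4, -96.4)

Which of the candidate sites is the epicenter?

For each candidate, compare |candidate − station| to the reported distance:
Location A: residuals Site 0 42.4, Site 1 46.1, Site 2 2.1 → max 46.1 km
Location B: residuals Site 0 17.4, Site 1 61.6, Site 2 3.0 → max 61.6 km
Location C: residuals Site 0 0.0, Site 1 0.0, Site 2 0.0 → max 0.0 km
Location D: residuals Site 0 132.8, Site 1 17.3, Site 2 79.7 → max 132.8 km
Location E: residuals Site 0 38.2, Site 1 87.5, Site 2 0.2 → max 87.5 km
Only Location C has all residuals ≈ 0.

Location C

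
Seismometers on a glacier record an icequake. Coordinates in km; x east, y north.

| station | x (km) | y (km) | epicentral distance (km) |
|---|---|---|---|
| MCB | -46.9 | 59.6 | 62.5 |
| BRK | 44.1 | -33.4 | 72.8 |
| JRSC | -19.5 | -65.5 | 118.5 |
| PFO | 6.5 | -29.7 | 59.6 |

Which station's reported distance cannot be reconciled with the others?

JRSC

Solve using three stations at a time. Using MCB, BRK, PFO (subtract circle equations pairwise → linear system) gives (x, y) ≈ (8.1, 29.9).
Distances from that point to each station vs reported:
  MCB: calculated 62.5 vs reported 62.5 → residual 0.0 km
  BRK: calculated 72.8 vs reported 72.8 → residual 0.0 km
  JRSC: calculated 99.3 vs reported 118.5 → residual 19.2 km
  PFO: calculated 59.6 vs reported 59.6 → residual 0.0 km
MCB, BRK, PFO are mutually consistent (residuals ≈ 0); JRSC is off by 19.2 km.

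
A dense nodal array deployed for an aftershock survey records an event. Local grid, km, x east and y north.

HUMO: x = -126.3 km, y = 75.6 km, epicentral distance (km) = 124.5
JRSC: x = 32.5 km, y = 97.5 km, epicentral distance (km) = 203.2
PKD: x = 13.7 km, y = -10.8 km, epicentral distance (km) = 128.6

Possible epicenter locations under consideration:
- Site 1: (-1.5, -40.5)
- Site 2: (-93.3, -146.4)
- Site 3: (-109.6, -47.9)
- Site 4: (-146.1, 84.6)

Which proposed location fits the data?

For each candidate, compare |candidate − station| to the reported distance:
Site 1: residuals HUMO 46.0, JRSC 61.1, PKD 95.2 → max 95.2 km
Site 2: residuals HUMO 99.9, JRSC 71.2, PKD 44.1 → max 99.9 km
Site 3: residuals HUMO 0.1, JRSC 0.1, PKD 0.2 → max 0.2 km
Site 4: residuals HUMO 102.8, JRSC 24.1, PKD 57.5 → max 102.8 km
Only Site 3 has all residuals ≈ 0.

Site 3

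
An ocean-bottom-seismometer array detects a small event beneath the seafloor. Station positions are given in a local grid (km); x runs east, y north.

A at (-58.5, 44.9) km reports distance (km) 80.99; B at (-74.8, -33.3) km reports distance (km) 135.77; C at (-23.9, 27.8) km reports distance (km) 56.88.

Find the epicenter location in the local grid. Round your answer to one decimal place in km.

20.3 km east, 63.6 km north

Circle about each station: (x + 58.5)² + (y − 44.9)² = 80.99²; (x + 74.8)² + (y + 33.3)² = 135.77²; (x + 23.9)² + (y − 27.8)² = 56.88².
Subtracting the A equation from the B and C equations removes the quadratic terms:
-32.6 x − 156.4 y = -10608.44
69.2 x − 34.2 y = -770.16
Solving the 2×2 system: x ≈ 20.3, y ≈ 63.6 km.
Check against A (with the unrounded x, y): √((x + 58.5)²+(y − 44.9)²) = 80.99 ≈ 80.99 km. ✓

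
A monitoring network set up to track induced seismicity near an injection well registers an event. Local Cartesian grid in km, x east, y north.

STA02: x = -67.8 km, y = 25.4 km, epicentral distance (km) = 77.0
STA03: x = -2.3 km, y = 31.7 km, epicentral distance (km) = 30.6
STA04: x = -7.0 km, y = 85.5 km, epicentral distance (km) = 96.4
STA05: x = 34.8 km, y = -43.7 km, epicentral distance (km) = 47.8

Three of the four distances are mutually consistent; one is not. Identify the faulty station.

Solve using three stations at a time. Using STA02, STA04, STA05 (subtract circle equations pairwise → linear system) gives (x, y) ≈ (0.3, -10.6).
Distances from that point to each station vs reported:
  STA02: calculated 77.0 vs reported 77.0 → residual 0.0 km
  STA03: calculated 42.4 vs reported 30.6 → residual 11.8 km
  STA04: calculated 96.4 vs reported 96.4 → residual 0.0 km
  STA05: calculated 47.8 vs reported 47.8 → residual 0.0 km
STA02, STA04, STA05 are mutually consistent (residuals ≈ 0); STA03 is off by 11.8 km.

STA03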